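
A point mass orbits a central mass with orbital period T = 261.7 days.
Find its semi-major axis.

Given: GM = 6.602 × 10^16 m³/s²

Convert to SI: T = 261.7 days = 2.26109e+07 s.
Invert Kepler's third law: a = (GM · T² / (4π²))^(1/3).
Substituting T = 2.26109e+07 s and GM = 6.602e+16 m³/s²:
a = (6.602e+16 · (2.26109e+07)² / (4π²))^(1/3) m
a ≈ 9.491e+09 m = 9.491 Gm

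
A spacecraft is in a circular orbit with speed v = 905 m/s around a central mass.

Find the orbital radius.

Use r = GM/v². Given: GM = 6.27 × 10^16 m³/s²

For a circular orbit, v² = GM / r, so r = GM / v².
r = 6.27e+16 / (905)² m ≈ 7.655e+10 m = 76.55 Gm.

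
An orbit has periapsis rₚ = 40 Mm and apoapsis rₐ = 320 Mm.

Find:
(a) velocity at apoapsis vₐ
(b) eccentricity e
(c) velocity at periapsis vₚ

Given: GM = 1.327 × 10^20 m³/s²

Convert to SI: rₚ = 40 Mm = 4e+07 m; rₐ = 320 Mm = 3.2e+08 m.
(a) With a = (rₚ + rₐ)/2 = 1.8e+08 m, vₐ = √(GM (2/rₐ − 1/a)) = √(1.327e+20 · (2/3.2e+08 − 1/1.8e+08)) m/s ≈ 3.036e+05 m/s
(b) e = (rₐ − rₚ)/(rₐ + rₚ) = (3.2e+08 − 4e+07)/(3.2e+08 + 4e+07) ≈ 0.7778
(c) With a = (rₚ + rₐ)/2 = 1.8e+08 m, vₚ = √(GM (2/rₚ − 1/a)) = √(1.327e+20 · (2/4e+07 − 1/1.8e+08)) m/s ≈ 2.429e+06 m/s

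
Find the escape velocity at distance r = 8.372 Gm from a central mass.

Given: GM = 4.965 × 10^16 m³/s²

Convert to SI: r = 8.372 Gm = 8.372e+09 m.
Escape velocity comes from setting total energy to zero: ½v² − GM/r = 0 ⇒ v_esc = √(2GM / r).
v_esc = √(2 · 4.965e+16 / 8.372e+09) m/s ≈ 3444 m/s = 3.444 km/s.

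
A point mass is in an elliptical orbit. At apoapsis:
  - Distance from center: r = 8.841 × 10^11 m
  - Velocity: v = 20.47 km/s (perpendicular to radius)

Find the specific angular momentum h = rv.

Convert to SI: v = 20.47 km/s = 20470 m/s.
With v perpendicular to r, h = r · v.
h = 8.841e+11 · 20470 m²/s ≈ 1.81e+16 m²/s.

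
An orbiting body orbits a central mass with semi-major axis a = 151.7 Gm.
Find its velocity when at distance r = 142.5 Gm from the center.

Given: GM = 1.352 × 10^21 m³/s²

Convert to SI: a = 151.7 Gm = 1.517e+11 m; r = 142.5 Gm = 1.425e+11 m.
Vis-viva: v = √(GM · (2/r − 1/a)).
2/r − 1/a = 2/1.425e+11 − 1/1.517e+11 = 7.44313e-12 m⁻¹.
v = √(1.352e+21 · 7.44313e-12) m/s ≈ 1.003e+05 m/s = 100.3 km/s.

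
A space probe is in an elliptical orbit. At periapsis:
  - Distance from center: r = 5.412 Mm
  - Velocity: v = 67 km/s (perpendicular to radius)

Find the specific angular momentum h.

Convert to SI: r = 5.412 Mm = 5.412e+06 m; v = 67 km/s = 67000 m/s.
With v perpendicular to r, h = r · v.
h = 5.412e+06 · 67000 m²/s ≈ 3.626e+11 m²/s.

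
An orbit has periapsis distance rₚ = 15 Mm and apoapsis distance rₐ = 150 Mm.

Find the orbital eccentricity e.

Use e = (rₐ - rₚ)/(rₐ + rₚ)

Convert to SI: rₚ = 15 Mm = 1.5e+07 m; rₐ = 150 Mm = 1.5e+08 m.
e = (rₐ − rₚ) / (rₐ + rₚ).
e = (1.5e+08 − 1.5e+07) / (1.5e+08 + 1.5e+07) = 1.35e+08 / 1.65e+08 ≈ 0.8182.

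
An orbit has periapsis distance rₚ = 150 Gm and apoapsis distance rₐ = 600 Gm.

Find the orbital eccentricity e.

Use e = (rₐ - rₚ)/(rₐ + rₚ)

Convert to SI: rₚ = 150 Gm = 1.5e+11 m; rₐ = 600 Gm = 6e+11 m.
e = (rₐ − rₚ) / (rₐ + rₚ).
e = (6e+11 − 1.5e+11) / (6e+11 + 1.5e+11) = 4.5e+11 / 7.5e+11 ≈ 0.6.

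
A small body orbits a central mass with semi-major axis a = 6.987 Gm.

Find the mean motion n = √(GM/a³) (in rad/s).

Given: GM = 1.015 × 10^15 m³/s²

Convert to SI: a = 6.987 Gm = 6.987e+09 m.
n = √(GM / a³).
n = √(1.015e+15 / (6.987e+09)³) rad/s ≈ 5.455e-08 rad/s.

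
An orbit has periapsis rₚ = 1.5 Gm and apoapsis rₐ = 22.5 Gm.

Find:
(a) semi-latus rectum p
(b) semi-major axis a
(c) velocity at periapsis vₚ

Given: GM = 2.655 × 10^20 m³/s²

Convert to SI: rₚ = 1.5 Gm = 1.5e+09 m; rₐ = 22.5 Gm = 2.25e+10 m.
(a) From a = (rₚ + rₐ)/2 = 1.2e+10 m and e = (rₐ − rₚ)/(rₐ + rₚ) = 0.875, p = a(1 − e²) = 1.2e+10 · (1 − (0.875)²) ≈ 2.812e+09 m
(b) a = (rₚ + rₐ)/2 = (1.5e+09 + 2.25e+10)/2 ≈ 1.2e+10 m
(c) With a = (rₚ + rₐ)/2 = 1.2e+10 m, vₚ = √(GM (2/rₚ − 1/a)) = √(2.655e+20 · (2/1.5e+09 − 1/1.2e+10)) m/s ≈ 5.761e+05 m/s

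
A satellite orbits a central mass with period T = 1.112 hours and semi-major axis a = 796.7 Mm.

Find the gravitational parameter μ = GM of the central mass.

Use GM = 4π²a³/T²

Convert to SI: T = 1.112 hours = 4003.2 s; a = 796.7 Mm = 7.967e+08 m.
GM = 4π² · a³ / T².
GM = 4π² · (7.967e+08)³ / (4003.2)² m³/s² ≈ 1.246e+21 m³/s² = 1.246 × 10^21 m³/s².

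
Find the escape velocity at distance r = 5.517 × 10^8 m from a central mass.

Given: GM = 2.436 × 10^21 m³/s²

Escape velocity comes from setting total energy to zero: ½v² − GM/r = 0 ⇒ v_esc = √(2GM / r).
v_esc = √(2 · 2.436e+21 / 5.517e+08) m/s ≈ 2.972e+06 m/s = 2972 km/s.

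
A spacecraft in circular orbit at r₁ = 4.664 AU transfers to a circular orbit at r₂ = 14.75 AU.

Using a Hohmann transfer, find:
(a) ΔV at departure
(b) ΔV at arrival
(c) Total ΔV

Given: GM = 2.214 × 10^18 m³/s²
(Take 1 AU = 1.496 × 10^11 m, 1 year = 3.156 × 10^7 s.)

Convert to SI: r₁ = 4.664 AU = 6.97734e+11 m; r₂ = 14.75 AU = 2.2066e+12 m.
Transfer semi-major axis: a_t = (r₁ + r₂)/2 = (6.97734e+11 + 2.2066e+12)/2 = 1.45217e+12 m.
Circular speeds: v₁ = √(GM/r₁) = 1781.33 m/s, v₂ = √(GM/r₂) = 1001.68 m/s.
Transfer speeds (vis-viva v² = GM(2/r − 1/a_t)): v₁ᵗ = 2195.82 m/s, v₂ᵗ = 694.327 m/s.
(a) ΔV₁ = |v₁ᵗ − v₁| ≈ 414.5 m/s = 0.08744 AU/year.
(b) ΔV₂ = |v₂ − v₂ᵗ| ≈ 307.3 m/s = 0.06484 AU/year.
(c) ΔV_total = ΔV₁ + ΔV₂ ≈ 721.8 m/s = 0.1523 AU/year.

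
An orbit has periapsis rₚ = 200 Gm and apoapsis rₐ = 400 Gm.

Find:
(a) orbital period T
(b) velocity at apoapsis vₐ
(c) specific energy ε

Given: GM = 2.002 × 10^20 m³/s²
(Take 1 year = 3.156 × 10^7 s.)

Convert to SI: rₚ = 200 Gm = 2e+11 m; rₐ = 400 Gm = 4e+11 m.
(a) With a = (rₚ + rₐ)/2 = 3e+11 m, T = 2π √(a³/GM) = 2π √((3e+11)³/2.002e+20) s ≈ 7.297e+07 s
(b) With a = (rₚ + rₐ)/2 = 3e+11 m, vₐ = √(GM (2/rₐ − 1/a)) = √(2.002e+20 · (2/4e+11 − 1/3e+11)) m/s ≈ 1.827e+04 m/s
(c) With a = (rₚ + rₐ)/2 = 3e+11 m, ε = −GM/(2a) = −2.002e+20/(2 · 3e+11) J/kg ≈ -3.337e+08 J/kg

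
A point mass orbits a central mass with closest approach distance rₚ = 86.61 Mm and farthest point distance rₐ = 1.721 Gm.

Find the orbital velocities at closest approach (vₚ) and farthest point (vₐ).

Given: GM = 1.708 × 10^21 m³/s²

Convert to SI: rₚ = 86.61 Mm = 8.661e+07 m; rₐ = 1.721 Gm = 1.721e+09 m.
Use the vis-viva equation v² = GM(2/r − 1/a) with a = (rₚ + rₐ)/2 = (8.661e+07 + 1.721e+09)/2 = 9.03805e+08 m.
vₚ = √(GM · (2/rₚ − 1/a)) = √(1.708e+21 · (2/8.661e+07 − 1/9.03805e+08)) m/s ≈ 6.128e+06 m/s = 6128 km/s.
vₐ = √(GM · (2/rₐ − 1/a)) = √(1.708e+21 · (2/1.721e+09 − 1/9.03805e+08)) m/s ≈ 3.084e+05 m/s = 308.4 km/s.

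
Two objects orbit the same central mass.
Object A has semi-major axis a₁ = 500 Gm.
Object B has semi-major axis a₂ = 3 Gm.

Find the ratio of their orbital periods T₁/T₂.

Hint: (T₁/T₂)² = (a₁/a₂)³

Convert to SI: a₁ = 500 Gm = 5e+11 m; a₂ = 3 Gm = 3e+09 m.
From Kepler's third law, (T₁/T₂)² = (a₁/a₂)³, so T₁/T₂ = (a₁/a₂)^(3/2).
a₁/a₂ = 5e+11 / 3e+09 = 166.667.
T₁/T₂ = (166.667)^(3/2) ≈ 2152.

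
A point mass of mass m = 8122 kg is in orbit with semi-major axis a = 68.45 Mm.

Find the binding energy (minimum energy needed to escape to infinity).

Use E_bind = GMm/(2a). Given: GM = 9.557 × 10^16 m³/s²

Convert to SI: a = 68.45 Mm = 6.845e+07 m.
Total orbital energy is E = −GMm/(2a); binding energy is E_bind = −E = GMm/(2a).
E_bind = 9.557e+16 · 8122 / (2 · 6.845e+07) J ≈ 5.67e+12 J = 5.67 TJ.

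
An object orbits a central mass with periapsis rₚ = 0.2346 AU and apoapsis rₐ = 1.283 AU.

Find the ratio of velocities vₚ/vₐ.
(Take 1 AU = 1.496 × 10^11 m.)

Convert to SI: rₚ = 0.2346 AU = 3.50962e+10 m; rₐ = 1.283 AU = 1.91937e+11 m.
Conservation of angular momentum gives rₚvₚ = rₐvₐ, so vₚ/vₐ = rₐ/rₚ.
vₚ/vₐ = 1.91937e+11 / 3.50962e+10 ≈ 5.469.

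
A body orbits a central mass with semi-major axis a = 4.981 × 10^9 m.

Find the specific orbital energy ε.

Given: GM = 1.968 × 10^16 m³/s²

ε = −GM / (2a).
ε = −1.968e+16 / (2 · 4.981e+09) J/kg ≈ -1.976e+06 J/kg = -1.976 MJ/kg.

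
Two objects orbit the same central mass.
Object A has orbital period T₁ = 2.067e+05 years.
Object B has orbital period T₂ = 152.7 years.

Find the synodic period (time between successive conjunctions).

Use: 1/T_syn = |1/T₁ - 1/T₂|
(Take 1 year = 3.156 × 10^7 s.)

Convert to SI: T₁ = 2.067e+05 years = 6.52345e+12 s; T₂ = 152.7 years = 4.81921e+09 s.
T_syn = |T₁ · T₂ / (T₁ − T₂)|.
T_syn = |6.52345e+12 · 4.81921e+09 / (6.52345e+12 − 4.81921e+09)| s ≈ 4.823e+09 s = 152.8 years.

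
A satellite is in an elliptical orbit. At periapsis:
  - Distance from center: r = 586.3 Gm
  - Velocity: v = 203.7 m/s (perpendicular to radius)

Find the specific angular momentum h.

Convert to SI: r = 586.3 Gm = 5.863e+11 m.
With v perpendicular to r, h = r · v.
h = 5.863e+11 · 203.7 m²/s ≈ 1.194e+14 m²/s.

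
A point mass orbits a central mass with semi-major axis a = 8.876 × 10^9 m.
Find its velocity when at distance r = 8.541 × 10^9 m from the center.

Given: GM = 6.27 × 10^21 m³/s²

Vis-viva: v = √(GM · (2/r − 1/a)).
2/r − 1/a = 2/8.541e+09 − 1/8.876e+09 = 1.21501e-10 m⁻¹.
v = √(6.27e+21 · 1.21501e-10) m/s ≈ 8.728e+05 m/s = 872.8 km/s.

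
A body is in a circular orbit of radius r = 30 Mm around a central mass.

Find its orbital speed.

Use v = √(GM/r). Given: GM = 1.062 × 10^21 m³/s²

Convert to SI: r = 30 Mm = 3e+07 m.
For a circular orbit, gravity supplies the centripetal force, so v = √(GM / r).
v = √(1.062e+21 / 3e+07) m/s ≈ 5.95e+06 m/s = 5950 km/s.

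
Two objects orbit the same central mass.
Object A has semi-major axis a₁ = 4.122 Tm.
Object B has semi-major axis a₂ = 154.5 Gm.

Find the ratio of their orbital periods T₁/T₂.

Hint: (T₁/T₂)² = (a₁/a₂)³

Convert to SI: a₁ = 4.122 Tm = 4.122e+12 m; a₂ = 154.5 Gm = 1.545e+11 m.
From Kepler's third law, (T₁/T₂)² = (a₁/a₂)³, so T₁/T₂ = (a₁/a₂)^(3/2).
a₁/a₂ = 4.122e+12 / 1.545e+11 = 26.6796.
T₁/T₂ = (26.6796)^(3/2) ≈ 137.8.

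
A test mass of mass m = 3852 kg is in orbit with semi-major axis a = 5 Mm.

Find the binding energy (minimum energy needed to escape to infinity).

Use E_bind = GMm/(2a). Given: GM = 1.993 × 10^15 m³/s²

Convert to SI: a = 5 Mm = 5e+06 m.
Total orbital energy is E = −GMm/(2a); binding energy is E_bind = −E = GMm/(2a).
E_bind = 1.993e+15 · 3852 / (2 · 5e+06) J ≈ 7.677e+11 J = 767.7 GJ.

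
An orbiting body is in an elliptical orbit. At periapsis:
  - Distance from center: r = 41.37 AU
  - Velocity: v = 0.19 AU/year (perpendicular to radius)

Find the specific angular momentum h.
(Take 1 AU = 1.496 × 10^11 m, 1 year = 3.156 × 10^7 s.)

Convert to SI: r = 41.37 AU = 6.18895e+12 m; v = 0.19 AU/year = 900.634 m/s.
With v perpendicular to r, h = r · v.
h = 6.18895e+12 · 900.634 m²/s ≈ 5.574e+15 m²/s.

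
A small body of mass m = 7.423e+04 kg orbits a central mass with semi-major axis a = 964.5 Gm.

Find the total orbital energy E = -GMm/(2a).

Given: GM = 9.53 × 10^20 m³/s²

Convert to SI: a = 964.5 Gm = 9.645e+11 m.
E = −GMm / (2a).
E = −9.53e+20 · 7.423e+04 / (2 · 9.645e+11) J ≈ -3.667e+13 J = -36.67 TJ.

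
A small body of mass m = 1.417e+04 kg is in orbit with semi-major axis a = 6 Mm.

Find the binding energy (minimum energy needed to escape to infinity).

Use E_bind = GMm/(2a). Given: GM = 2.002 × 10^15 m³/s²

Convert to SI: a = 6 Mm = 6e+06 m.
Total orbital energy is E = −GMm/(2a); binding energy is E_bind = −E = GMm/(2a).
E_bind = 2.002e+15 · 1.417e+04 / (2 · 6e+06) J ≈ 2.364e+12 J = 2.364 TJ.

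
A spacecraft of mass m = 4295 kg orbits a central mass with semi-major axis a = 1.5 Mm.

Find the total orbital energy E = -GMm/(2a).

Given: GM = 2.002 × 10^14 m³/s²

Convert to SI: a = 1.5 Mm = 1.5e+06 m.
E = −GMm / (2a).
E = −2.002e+14 · 4295 / (2 · 1.5e+06) J ≈ -2.866e+11 J = -286.6 GJ.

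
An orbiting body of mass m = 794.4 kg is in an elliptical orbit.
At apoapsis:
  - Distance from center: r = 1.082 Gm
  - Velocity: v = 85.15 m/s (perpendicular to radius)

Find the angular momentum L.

Convert to SI: r = 1.082 Gm = 1.082e+09 m.
Since v is perpendicular to r, L = m · v · r.
L = 794.4 · 85.15 · 1.082e+09 kg·m²/s ≈ 7.319e+13 kg·m²/s.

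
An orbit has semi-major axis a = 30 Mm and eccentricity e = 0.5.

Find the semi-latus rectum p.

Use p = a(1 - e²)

Convert to SI: a = 30 Mm = 3e+07 m.
p = a (1 − e²).
p = 3e+07 · (1 − (0.5)²) = 3e+07 · 0.75 ≈ 2.25e+07 m = 22.5 Mm.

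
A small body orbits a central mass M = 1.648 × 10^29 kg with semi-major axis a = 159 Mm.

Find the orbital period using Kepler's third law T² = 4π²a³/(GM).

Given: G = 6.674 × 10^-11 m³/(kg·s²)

Convert to SI: a = 159 Mm = 1.59e+08 m.
GM = G · M = 6.674e-11 · 1.648e+29 = 1.09988e+19 m³/s².
Kepler's third law: T = 2π √(a³ / GM).
Substituting a = 1.59e+08 m and GM = 1.09988e+19 m³/s²:
T = 2π √((1.59e+08)³ / 1.09988e+19) s
T ≈ 3798 s = 1.055 hours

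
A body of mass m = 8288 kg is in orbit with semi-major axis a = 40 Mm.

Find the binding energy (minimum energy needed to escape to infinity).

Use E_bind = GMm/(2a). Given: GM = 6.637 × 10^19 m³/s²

Convert to SI: a = 40 Mm = 4e+07 m.
Total orbital energy is E = −GMm/(2a); binding energy is E_bind = −E = GMm/(2a).
E_bind = 6.637e+19 · 8288 / (2 · 4e+07) J ≈ 6.876e+15 J = 6.876 PJ.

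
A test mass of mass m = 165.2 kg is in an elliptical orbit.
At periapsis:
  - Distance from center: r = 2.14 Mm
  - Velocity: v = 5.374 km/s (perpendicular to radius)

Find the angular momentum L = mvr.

Convert to SI: r = 2.14 Mm = 2.14e+06 m; v = 5.374 km/s = 5374 m/s.
Since v is perpendicular to r, L = m · v · r.
L = 165.2 · 5374 · 2.14e+06 kg·m²/s ≈ 1.9e+12 kg·m²/s.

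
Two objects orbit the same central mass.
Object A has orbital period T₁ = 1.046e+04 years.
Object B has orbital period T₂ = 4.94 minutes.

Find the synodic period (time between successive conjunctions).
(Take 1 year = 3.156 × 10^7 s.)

Convert to SI: T₁ = 1.046e+04 years = 3.30118e+11 s; T₂ = 4.94 minutes = 296.4 s.
T_syn = |T₁ · T₂ / (T₁ − T₂)|.
T_syn = |3.30118e+11 · 296.4 / (3.30118e+11 − 296.4)| s ≈ 296.4 s = 4.94 minutes.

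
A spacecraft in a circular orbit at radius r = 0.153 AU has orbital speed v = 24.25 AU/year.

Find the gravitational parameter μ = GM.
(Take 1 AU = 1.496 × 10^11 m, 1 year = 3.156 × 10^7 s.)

Convert to SI: r = 0.153 AU = 2.28888e+10 m; v = 24.25 AU/year = 114949 m/s.
For a circular orbit v² = GM/r, so GM = v² · r.
GM = (114949)² · 2.28888e+10 m³/s² ≈ 3.024e+20 m³/s² = 3.024 × 10^20 m³/s².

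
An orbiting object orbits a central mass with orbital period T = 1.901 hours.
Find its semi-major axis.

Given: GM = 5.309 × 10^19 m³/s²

Convert to SI: T = 1.901 hours = 6843.6 s.
Invert Kepler's third law: a = (GM · T² / (4π²))^(1/3).
Substituting T = 6843.6 s and GM = 5.309e+19 m³/s²:
a = (5.309e+19 · (6843.6)² / (4π²))^(1/3) m
a ≈ 3.979e+08 m = 397.9 Mm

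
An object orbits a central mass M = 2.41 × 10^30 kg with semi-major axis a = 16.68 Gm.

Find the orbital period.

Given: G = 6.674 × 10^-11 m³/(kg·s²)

Convert to SI: a = 16.68 Gm = 1.668e+10 m.
GM = G · M = 6.674e-11 · 2.41e+30 = 1.60843e+20 m³/s².
Kepler's third law: T = 2π √(a³ / GM).
Substituting a = 1.668e+10 m and GM = 1.60843e+20 m³/s²:
T = 2π √((1.668e+10)³ / 1.60843e+20) s
T ≈ 1.067e+06 s = 12.35 days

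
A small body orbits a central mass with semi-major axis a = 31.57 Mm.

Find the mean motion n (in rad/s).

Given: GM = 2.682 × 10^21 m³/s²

Convert to SI: a = 31.57 Mm = 3.157e+07 m.
n = √(GM / a³).
n = √(2.682e+21 / (3.157e+07)³) rad/s ≈ 0.292 rad/s.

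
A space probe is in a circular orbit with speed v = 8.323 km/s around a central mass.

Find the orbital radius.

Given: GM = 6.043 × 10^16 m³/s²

Convert to SI: v = 8.323 km/s = 8323 m/s.
For a circular orbit, v² = GM / r, so r = GM / v².
r = 6.043e+16 / (8323)² m ≈ 8.724e+08 m = 872.4 Mm.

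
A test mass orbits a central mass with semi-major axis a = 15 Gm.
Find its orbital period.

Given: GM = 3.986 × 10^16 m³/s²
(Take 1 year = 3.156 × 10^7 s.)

Convert to SI: a = 15 Gm = 1.5e+10 m.
Kepler's third law: T = 2π √(a³ / GM).
Substituting a = 1.5e+10 m and GM = 3.986e+16 m³/s²:
T = 2π √((1.5e+10)³ / 3.986e+16) s
T ≈ 5.782e+07 s = 1.832 years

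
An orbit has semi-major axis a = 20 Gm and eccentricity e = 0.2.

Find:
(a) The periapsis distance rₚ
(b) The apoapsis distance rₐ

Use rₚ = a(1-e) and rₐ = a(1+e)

Convert to SI: a = 20 Gm = 2e+10 m.
(a) rₚ = a(1 − e) = 2e+10 · (1 − 0.2) = 2e+10 · 0.8 ≈ 1.6e+10 m = 16 Gm.
(b) rₐ = a(1 + e) = 2e+10 · (1 + 0.2) = 2e+10 · 1.2 ≈ 2.4e+10 m = 24 Gm.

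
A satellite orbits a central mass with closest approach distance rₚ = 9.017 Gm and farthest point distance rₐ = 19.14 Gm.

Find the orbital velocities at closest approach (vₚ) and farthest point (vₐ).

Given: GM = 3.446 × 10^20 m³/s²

Convert to SI: rₚ = 9.017 Gm = 9.017e+09 m; rₐ = 19.14 Gm = 1.914e+10 m.
Use the vis-viva equation v² = GM(2/r − 1/a) with a = (rₚ + rₐ)/2 = (9.017e+09 + 1.914e+10)/2 = 1.40785e+10 m.
vₚ = √(GM · (2/rₚ − 1/a)) = √(3.446e+20 · (2/9.017e+09 − 1/1.40785e+10)) m/s ≈ 2.279e+05 m/s = 227.9 km/s.
vₐ = √(GM · (2/rₐ − 1/a)) = √(3.446e+20 · (2/1.914e+10 − 1/1.40785e+10)) m/s ≈ 1.074e+05 m/s = 107.4 km/s.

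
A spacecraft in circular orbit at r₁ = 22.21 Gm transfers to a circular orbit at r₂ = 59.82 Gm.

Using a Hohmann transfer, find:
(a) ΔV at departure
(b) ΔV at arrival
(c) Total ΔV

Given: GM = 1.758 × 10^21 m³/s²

Convert to SI: r₁ = 22.21 Gm = 2.221e+10 m; r₂ = 59.82 Gm = 5.982e+10 m.
Transfer semi-major axis: a_t = (r₁ + r₂)/2 = (2.221e+10 + 5.982e+10)/2 = 4.1015e+10 m.
Circular speeds: v₁ = √(GM/r₁) = 281342 m/s, v₂ = √(GM/r₂) = 171430 m/s.
Transfer speeds (vis-viva v² = GM(2/r − 1/a_t)): v₁ᵗ = 339772 m/s, v₂ᵗ = 126151 m/s.
(a) ΔV₁ = |v₁ᵗ − v₁| ≈ 5.843e+04 m/s = 58.43 km/s.
(b) ΔV₂ = |v₂ − v₂ᵗ| ≈ 4.528e+04 m/s = 45.28 km/s.
(c) ΔV_total = ΔV₁ + ΔV₂ ≈ 1.037e+05 m/s = 103.7 km/s.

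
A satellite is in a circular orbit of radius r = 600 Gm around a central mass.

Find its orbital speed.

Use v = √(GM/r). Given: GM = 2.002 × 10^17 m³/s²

Convert to SI: r = 600 Gm = 6e+11 m.
For a circular orbit, gravity supplies the centripetal force, so v = √(GM / r).
v = √(2.002e+17 / 6e+11) m/s ≈ 577.6 m/s = 577.6 m/s.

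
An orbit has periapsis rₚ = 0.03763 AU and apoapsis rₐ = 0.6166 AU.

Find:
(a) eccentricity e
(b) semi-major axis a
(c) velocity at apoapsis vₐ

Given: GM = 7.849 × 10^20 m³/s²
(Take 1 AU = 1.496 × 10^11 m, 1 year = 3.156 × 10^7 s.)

Convert to SI: rₚ = 0.03763 AU = 5.62945e+09 m; rₐ = 0.6166 AU = 9.22434e+10 m.
(a) e = (rₐ − rₚ)/(rₐ + rₚ) = (9.22434e+10 − 5.62945e+09)/(9.22434e+10 + 5.62945e+09) ≈ 0.885
(b) a = (rₚ + rₐ)/2 = (5.62945e+09 + 9.22434e+10)/2 ≈ 4.894e+10 m
(c) With a = (rₚ + rₐ)/2 = 4.89364e+10 m, vₐ = √(GM (2/rₐ − 1/a)) = √(7.849e+20 · (2/9.22434e+10 − 1/4.89364e+10)) m/s ≈ 3.129e+04 m/s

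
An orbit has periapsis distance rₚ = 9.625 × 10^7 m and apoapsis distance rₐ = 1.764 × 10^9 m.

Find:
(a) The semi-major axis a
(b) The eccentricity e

(a) a = (rₚ + rₐ) / 2 = (9.625e+07 + 1.764e+09) / 2 ≈ 9.301e+08 m = 9.301 × 10^8 m.
(b) e = (rₐ − rₚ) / (rₐ + rₚ) = (1.764e+09 − 9.625e+07) / (1.764e+09 + 9.625e+07) ≈ 0.8965.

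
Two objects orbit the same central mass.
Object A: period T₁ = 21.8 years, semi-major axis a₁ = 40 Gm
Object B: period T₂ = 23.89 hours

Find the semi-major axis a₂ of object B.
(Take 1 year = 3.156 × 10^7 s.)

Convert to SI: T₁ = 21.8 years = 6.88008e+08 s; a₁ = 40 Gm = 4e+10 m; T₂ = 23.89 hours = 86004 s.
Kepler's third law: (T₁/T₂)² = (a₁/a₂)³ ⇒ a₂ = a₁ · (T₂/T₁)^(2/3).
T₂/T₁ = 86004 / 6.88008e+08 = 0.000125004.
a₂ = 4e+10 · (0.000125004)^(2/3) m ≈ 1e+08 m = 100 Mm.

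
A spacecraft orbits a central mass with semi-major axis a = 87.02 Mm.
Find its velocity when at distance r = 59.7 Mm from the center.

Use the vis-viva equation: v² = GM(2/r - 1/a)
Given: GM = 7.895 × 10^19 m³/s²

Convert to SI: a = 87.02 Mm = 8.702e+07 m; r = 59.7 Mm = 5.97e+07 m.
Vis-viva: v = √(GM · (2/r − 1/a)).
2/r − 1/a = 2/5.97e+07 − 1/8.702e+07 = 2.20092e-08 m⁻¹.
v = √(7.895e+19 · 2.20092e-08) m/s ≈ 1.318e+06 m/s = 1318 km/s.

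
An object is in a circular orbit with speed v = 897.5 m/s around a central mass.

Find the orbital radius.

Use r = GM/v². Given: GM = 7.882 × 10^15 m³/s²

For a circular orbit, v² = GM / r, so r = GM / v².
r = 7.882e+15 / (897.5)² m ≈ 9.785e+09 m = 9.785 Gm.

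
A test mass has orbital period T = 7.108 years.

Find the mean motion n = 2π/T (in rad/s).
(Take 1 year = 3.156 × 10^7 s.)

Convert to SI: T = 7.108 years = 2.24328e+08 s.
n = 2π / T.
n = 2π / 2.24328e+08 s ≈ 2.801e-08 rad/s.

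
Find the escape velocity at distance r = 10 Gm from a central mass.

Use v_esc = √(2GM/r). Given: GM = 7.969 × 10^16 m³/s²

Convert to SI: r = 10 Gm = 1e+10 m.
Escape velocity comes from setting total energy to zero: ½v² − GM/r = 0 ⇒ v_esc = √(2GM / r).
v_esc = √(2 · 7.969e+16 / 1e+10) m/s ≈ 3992 m/s = 3.992 km/s.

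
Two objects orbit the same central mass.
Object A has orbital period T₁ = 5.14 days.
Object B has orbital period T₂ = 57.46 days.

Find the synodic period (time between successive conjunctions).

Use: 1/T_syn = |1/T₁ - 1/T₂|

Convert to SI: T₁ = 5.14 days = 444096 s; T₂ = 57.46 days = 4.96454e+06 s.
T_syn = |T₁ · T₂ / (T₁ − T₂)|.
T_syn = |444096 · 4.96454e+06 / (444096 − 4.96454e+06)| s ≈ 4.877e+05 s = 5.645 days.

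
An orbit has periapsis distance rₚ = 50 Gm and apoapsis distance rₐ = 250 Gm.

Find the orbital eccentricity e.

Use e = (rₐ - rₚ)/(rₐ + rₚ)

Convert to SI: rₚ = 50 Gm = 5e+10 m; rₐ = 250 Gm = 2.5e+11 m.
e = (rₐ − rₚ) / (rₐ + rₚ).
e = (2.5e+11 − 5e+10) / (2.5e+11 + 5e+10) = 2e+11 / 3e+11 ≈ 0.6667.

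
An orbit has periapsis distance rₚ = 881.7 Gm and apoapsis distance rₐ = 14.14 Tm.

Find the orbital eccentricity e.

Convert to SI: rₚ = 881.7 Gm = 8.817e+11 m; rₐ = 14.14 Tm = 1.414e+13 m.
e = (rₐ − rₚ) / (rₐ + rₚ).
e = (1.414e+13 − 8.817e+11) / (1.414e+13 + 8.817e+11) = 1.32583e+13 / 1.50217e+13 ≈ 0.8826.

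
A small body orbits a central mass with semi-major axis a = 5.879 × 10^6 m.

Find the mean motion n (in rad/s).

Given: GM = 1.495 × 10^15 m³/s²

n = √(GM / a³).
n = √(1.495e+15 / (5.879e+06)³) rad/s ≈ 0.002712 rad/s.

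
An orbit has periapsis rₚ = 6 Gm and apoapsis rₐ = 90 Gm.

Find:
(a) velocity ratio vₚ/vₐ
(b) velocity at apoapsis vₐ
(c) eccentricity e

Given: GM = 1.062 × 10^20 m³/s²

Convert to SI: rₚ = 6 Gm = 6e+09 m; rₐ = 90 Gm = 9e+10 m.
(a) Conservation of angular momentum (rₚvₚ = rₐvₐ) gives vₚ/vₐ = rₐ/rₚ = 9e+10/6e+09 ≈ 15
(b) With a = (rₚ + rₐ)/2 = 4.8e+10 m, vₐ = √(GM (2/rₐ − 1/a)) = √(1.062e+20 · (2/9e+10 − 1/4.8e+10)) m/s ≈ 1.214e+04 m/s
(c) e = (rₐ − rₚ)/(rₐ + rₚ) = (9e+10 − 6e+09)/(9e+10 + 6e+09) ≈ 0.875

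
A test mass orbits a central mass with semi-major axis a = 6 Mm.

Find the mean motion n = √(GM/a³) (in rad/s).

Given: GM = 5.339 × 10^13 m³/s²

Convert to SI: a = 6 Mm = 6e+06 m.
n = √(GM / a³).
n = √(5.339e+13 / (6e+06)³) rad/s ≈ 0.0004972 rad/s.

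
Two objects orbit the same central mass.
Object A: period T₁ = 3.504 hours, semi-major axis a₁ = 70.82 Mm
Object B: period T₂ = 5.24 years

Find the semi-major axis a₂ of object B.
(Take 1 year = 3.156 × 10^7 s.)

Convert to SI: T₁ = 3.504 hours = 12614.4 s; a₁ = 70.82 Mm = 7.082e+07 m; T₂ = 5.24 years = 1.65374e+08 s.
Kepler's third law: (T₁/T₂)² = (a₁/a₂)³ ⇒ a₂ = a₁ · (T₂/T₁)^(2/3).
T₂/T₁ = 1.65374e+08 / 12614.4 = 13110.
a₂ = 7.082e+07 · (13110)^(2/3) m ≈ 3.938e+10 m = 39.38 Gm.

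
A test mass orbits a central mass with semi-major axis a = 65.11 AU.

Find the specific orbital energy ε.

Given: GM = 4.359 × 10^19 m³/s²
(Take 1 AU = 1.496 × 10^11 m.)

Convert to SI: a = 65.11 AU = 9.74046e+12 m.
ε = −GM / (2a).
ε = −4.359e+19 / (2 · 9.74046e+12) J/kg ≈ -2.238e+06 J/kg = -2.238 MJ/kg.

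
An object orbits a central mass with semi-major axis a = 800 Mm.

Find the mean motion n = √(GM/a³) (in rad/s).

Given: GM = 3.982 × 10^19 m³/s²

Convert to SI: a = 800 Mm = 8e+08 m.
n = √(GM / a³).
n = √(3.982e+19 / (8e+08)³) rad/s ≈ 0.0002789 rad/s.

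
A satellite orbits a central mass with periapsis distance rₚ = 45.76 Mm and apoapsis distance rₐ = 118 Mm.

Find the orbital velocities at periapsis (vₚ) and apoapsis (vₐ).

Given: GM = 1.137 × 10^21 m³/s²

Convert to SI: rₚ = 45.76 Mm = 4.576e+07 m; rₐ = 118 Mm = 1.18e+08 m.
Use the vis-viva equation v² = GM(2/r − 1/a) with a = (rₚ + rₐ)/2 = (4.576e+07 + 1.18e+08)/2 = 8.188e+07 m.
vₚ = √(GM · (2/rₚ − 1/a)) = √(1.137e+21 · (2/4.576e+07 − 1/8.188e+07)) m/s ≈ 5.984e+06 m/s = 5984 km/s.
vₐ = √(GM · (2/rₐ − 1/a)) = √(1.137e+21 · (2/1.18e+08 − 1/8.188e+07)) m/s ≈ 2.321e+06 m/s = 2321 km/s.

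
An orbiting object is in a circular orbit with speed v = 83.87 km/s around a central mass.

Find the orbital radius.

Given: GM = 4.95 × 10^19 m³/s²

Convert to SI: v = 83.87 km/s = 83870 m/s.
For a circular orbit, v² = GM / r, so r = GM / v².
r = 4.95e+19 / (83870)² m ≈ 7.037e+09 m = 7.037 Gm.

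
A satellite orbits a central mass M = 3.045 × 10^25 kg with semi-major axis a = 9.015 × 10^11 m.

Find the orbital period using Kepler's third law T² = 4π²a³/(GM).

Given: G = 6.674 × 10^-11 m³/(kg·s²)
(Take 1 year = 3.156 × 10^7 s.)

GM = G · M = 6.674e-11 · 3.045e+25 = 2.03223e+15 m³/s².
Kepler's third law: T = 2π √(a³ / GM).
Substituting a = 9.015e+11 m and GM = 2.03223e+15 m³/s²:
T = 2π √((9.015e+11)³ / 2.03223e+15) s
T ≈ 1.193e+11 s = 3780 years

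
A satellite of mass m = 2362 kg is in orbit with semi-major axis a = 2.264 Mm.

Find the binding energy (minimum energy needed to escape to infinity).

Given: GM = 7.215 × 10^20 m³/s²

Convert to SI: a = 2.264 Mm = 2.264e+06 m.
Total orbital energy is E = −GMm/(2a); binding energy is E_bind = −E = GMm/(2a).
E_bind = 7.215e+20 · 2362 / (2 · 2.264e+06) J ≈ 3.764e+17 J = 376.4 PJ.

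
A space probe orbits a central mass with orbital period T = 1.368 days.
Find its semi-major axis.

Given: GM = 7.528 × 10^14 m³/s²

Convert to SI: T = 1.368 days = 118195 s.
Invert Kepler's third law: a = (GM · T² / (4π²))^(1/3).
Substituting T = 118195 s and GM = 7.528e+14 m³/s²:
a = (7.528e+14 · (118195)² / (4π²))^(1/3) m
a ≈ 6.434e+07 m = 6.434 × 10^7 m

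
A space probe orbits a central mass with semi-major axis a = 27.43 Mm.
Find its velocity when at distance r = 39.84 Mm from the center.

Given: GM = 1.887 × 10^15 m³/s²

Convert to SI: a = 27.43 Mm = 2.743e+07 m; r = 39.84 Mm = 3.984e+07 m.
Vis-viva: v = √(GM · (2/r − 1/a)).
2/r − 1/a = 2/3.984e+07 − 1/2.743e+07 = 1.37444e-08 m⁻¹.
v = √(1.887e+15 · 1.37444e-08) m/s ≈ 5093 m/s = 5.093 km/s.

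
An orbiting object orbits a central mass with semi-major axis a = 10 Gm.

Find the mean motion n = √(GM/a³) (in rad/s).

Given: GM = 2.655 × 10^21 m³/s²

Convert to SI: a = 10 Gm = 1e+10 m.
n = √(GM / a³).
n = √(2.655e+21 / (1e+10)³) rad/s ≈ 5.153e-05 rad/s.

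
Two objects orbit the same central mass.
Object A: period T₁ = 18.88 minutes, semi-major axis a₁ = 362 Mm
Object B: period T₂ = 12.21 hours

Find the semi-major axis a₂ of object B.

Convert to SI: T₁ = 18.88 minutes = 1132.8 s; a₁ = 362 Mm = 3.62e+08 m; T₂ = 12.21 hours = 43956 s.
Kepler's third law: (T₁/T₂)² = (a₁/a₂)³ ⇒ a₂ = a₁ · (T₂/T₁)^(2/3).
T₂/T₁ = 43956 / 1132.8 = 38.803.
a₂ = 3.62e+08 · (38.803)^(2/3) m ≈ 4.149e+09 m = 4.149 Gm.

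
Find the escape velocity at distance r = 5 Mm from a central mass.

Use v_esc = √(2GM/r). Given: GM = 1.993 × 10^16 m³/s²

Convert to SI: r = 5 Mm = 5e+06 m.
Escape velocity comes from setting total energy to zero: ½v² − GM/r = 0 ⇒ v_esc = √(2GM / r).
v_esc = √(2 · 1.993e+16 / 5e+06) m/s ≈ 8.929e+04 m/s = 89.29 km/s.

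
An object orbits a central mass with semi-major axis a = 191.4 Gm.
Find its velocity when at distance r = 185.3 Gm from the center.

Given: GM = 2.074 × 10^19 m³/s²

Convert to SI: a = 191.4 Gm = 1.914e+11 m; r = 185.3 Gm = 1.853e+11 m.
Vis-viva: v = √(GM · (2/r − 1/a)).
2/r − 1/a = 2/1.853e+11 − 1/1.914e+11 = 5.56865e-12 m⁻¹.
v = √(2.074e+19 · 5.56865e-12) m/s ≈ 1.075e+04 m/s = 10.75 km/s.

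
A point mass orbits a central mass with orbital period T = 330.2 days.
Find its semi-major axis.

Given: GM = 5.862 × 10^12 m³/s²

Convert to SI: T = 330.2 days = 2.85293e+07 s.
Invert Kepler's third law: a = (GM · T² / (4π²))^(1/3).
Substituting T = 2.85293e+07 s and GM = 5.862e+12 m³/s²:
a = (5.862e+12 · (2.85293e+07)² / (4π²))^(1/3) m
a ≈ 4.944e+08 m = 494.4 Mm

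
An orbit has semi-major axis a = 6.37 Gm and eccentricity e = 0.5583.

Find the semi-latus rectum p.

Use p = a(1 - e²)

Convert to SI: a = 6.37 Gm = 6.37e+09 m.
p = a (1 − e²).
p = 6.37e+09 · (1 − (0.5583)²) = 6.37e+09 · 0.688301 ≈ 4.384e+09 m = 4.384 Gm.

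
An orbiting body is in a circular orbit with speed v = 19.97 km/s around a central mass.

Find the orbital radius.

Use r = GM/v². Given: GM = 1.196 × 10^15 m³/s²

Convert to SI: v = 19.97 km/s = 19970 m/s.
For a circular orbit, v² = GM / r, so r = GM / v².
r = 1.196e+15 / (19970)² m ≈ 2.999e+06 m = 2.999 Mm.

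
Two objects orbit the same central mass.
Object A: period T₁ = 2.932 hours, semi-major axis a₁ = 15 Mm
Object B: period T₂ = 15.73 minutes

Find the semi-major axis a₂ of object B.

Convert to SI: T₁ = 2.932 hours = 10555.2 s; a₁ = 15 Mm = 1.5e+07 m; T₂ = 15.73 minutes = 943.8 s.
Kepler's third law: (T₁/T₂)² = (a₁/a₂)³ ⇒ a₂ = a₁ · (T₂/T₁)^(2/3).
T₂/T₁ = 943.8 / 10555.2 = 0.0894156.
a₂ = 1.5e+07 · (0.0894156)^(2/3) m ≈ 2.999e+06 m = 2.999 Mm.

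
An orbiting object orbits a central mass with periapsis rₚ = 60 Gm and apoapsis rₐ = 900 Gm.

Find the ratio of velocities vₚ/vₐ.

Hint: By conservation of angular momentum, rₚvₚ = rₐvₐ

Convert to SI: rₚ = 60 Gm = 6e+10 m; rₐ = 900 Gm = 9e+11 m.
Conservation of angular momentum gives rₚvₚ = rₐvₐ, so vₚ/vₐ = rₐ/rₚ.
vₚ/vₐ = 9e+11 / 6e+10 ≈ 15.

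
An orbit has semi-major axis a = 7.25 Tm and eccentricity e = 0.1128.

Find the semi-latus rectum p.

Convert to SI: a = 7.25 Tm = 7.25e+12 m.
p = a (1 − e²).
p = 7.25e+12 · (1 − (0.1128)²) = 7.25e+12 · 0.987276 ≈ 7.158e+12 m = 7.158 Tm.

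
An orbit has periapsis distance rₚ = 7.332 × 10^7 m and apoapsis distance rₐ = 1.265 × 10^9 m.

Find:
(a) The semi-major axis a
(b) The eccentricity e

(a) a = (rₚ + rₐ) / 2 = (7.332e+07 + 1.265e+09) / 2 ≈ 6.692e+08 m = 6.692 × 10^8 m.
(b) e = (rₐ − rₚ) / (rₐ + rₚ) = (1.265e+09 − 7.332e+07) / (1.265e+09 + 7.332e+07) ≈ 0.8904.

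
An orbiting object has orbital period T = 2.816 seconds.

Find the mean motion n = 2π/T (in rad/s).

n = 2π / T.
n = 2π / 2.816 s ≈ 2.231 rad/s.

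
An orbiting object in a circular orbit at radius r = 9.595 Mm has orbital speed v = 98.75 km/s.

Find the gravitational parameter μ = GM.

Convert to SI: r = 9.595 Mm = 9.595e+06 m; v = 98.75 km/s = 98750 m/s.
For a circular orbit v² = GM/r, so GM = v² · r.
GM = (98750)² · 9.595e+06 m³/s² ≈ 9.357e+16 m³/s² = 9.357 × 10^16 m³/s².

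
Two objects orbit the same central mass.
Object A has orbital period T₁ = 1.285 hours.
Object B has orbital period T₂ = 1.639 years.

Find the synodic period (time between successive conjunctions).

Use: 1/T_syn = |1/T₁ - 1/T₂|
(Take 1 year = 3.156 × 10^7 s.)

Convert to SI: T₁ = 1.285 hours = 4626 s; T₂ = 1.639 years = 5.17268e+07 s.
T_syn = |T₁ · T₂ / (T₁ − T₂)|.
T_syn = |4626 · 5.17268e+07 / (4626 − 5.17268e+07)| s ≈ 4626 s = 1.285 hours.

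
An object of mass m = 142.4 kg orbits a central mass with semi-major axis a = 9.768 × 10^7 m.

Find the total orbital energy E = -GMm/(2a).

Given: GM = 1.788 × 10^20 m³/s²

E = −GMm / (2a).
E = −1.788e+20 · 142.4 / (2 · 9.768e+07) J ≈ -1.303e+14 J = -130.3 TJ.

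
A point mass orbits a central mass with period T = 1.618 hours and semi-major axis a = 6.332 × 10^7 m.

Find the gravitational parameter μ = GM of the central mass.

Convert to SI: T = 1.618 hours = 5824.8 s.
GM = 4π² · a³ / T².
GM = 4π² · (6.332e+07)³ / (5824.8)² m³/s² ≈ 2.954e+17 m³/s² = 2.954 × 10^17 m³/s².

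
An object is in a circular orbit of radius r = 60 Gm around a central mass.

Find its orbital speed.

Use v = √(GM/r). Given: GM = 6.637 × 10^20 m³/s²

Convert to SI: r = 60 Gm = 6e+10 m.
For a circular orbit, gravity supplies the centripetal force, so v = √(GM / r).
v = √(6.637e+20 / 6e+10) m/s ≈ 1.052e+05 m/s = 105.2 km/s.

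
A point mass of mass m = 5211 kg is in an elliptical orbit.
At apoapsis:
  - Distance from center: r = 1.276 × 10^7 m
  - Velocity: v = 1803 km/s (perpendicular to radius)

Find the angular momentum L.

Convert to SI: v = 1803 km/s = 1.803e+06 m/s.
Since v is perpendicular to r, L = m · v · r.
L = 5211 · 1.803e+06 · 1.276e+07 kg·m²/s ≈ 1.199e+17 kg·m²/s.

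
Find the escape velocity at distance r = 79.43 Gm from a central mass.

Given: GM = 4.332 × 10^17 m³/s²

Convert to SI: r = 79.43 Gm = 7.943e+10 m.
Escape velocity comes from setting total energy to zero: ½v² − GM/r = 0 ⇒ v_esc = √(2GM / r).
v_esc = √(2 · 4.332e+17 / 7.943e+10) m/s ≈ 3303 m/s = 3.303 km/s.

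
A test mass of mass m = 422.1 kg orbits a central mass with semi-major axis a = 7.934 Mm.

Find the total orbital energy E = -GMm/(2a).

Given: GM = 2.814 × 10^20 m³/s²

Convert to SI: a = 7.934 Mm = 7.934e+06 m.
E = −GMm / (2a).
E = −2.814e+20 · 422.1 / (2 · 7.934e+06) J ≈ -7.485e+15 J = -7.485 PJ.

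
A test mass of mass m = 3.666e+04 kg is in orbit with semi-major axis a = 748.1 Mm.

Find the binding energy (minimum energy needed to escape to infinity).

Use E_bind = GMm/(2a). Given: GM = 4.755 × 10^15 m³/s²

Convert to SI: a = 748.1 Mm = 7.481e+08 m.
Total orbital energy is E = −GMm/(2a); binding energy is E_bind = −E = GMm/(2a).
E_bind = 4.755e+15 · 3.666e+04 / (2 · 7.481e+08) J ≈ 1.165e+11 J = 116.5 GJ.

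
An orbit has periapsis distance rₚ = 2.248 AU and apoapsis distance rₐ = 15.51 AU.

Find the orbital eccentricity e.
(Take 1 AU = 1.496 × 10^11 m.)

Convert to SI: rₚ = 2.248 AU = 3.36301e+11 m; rₐ = 15.51 AU = 2.3203e+12 m.
e = (rₐ − rₚ) / (rₐ + rₚ).
e = (2.3203e+12 − 3.36301e+11) / (2.3203e+12 + 3.36301e+11) = 1.984e+12 / 2.6566e+12 ≈ 0.7468.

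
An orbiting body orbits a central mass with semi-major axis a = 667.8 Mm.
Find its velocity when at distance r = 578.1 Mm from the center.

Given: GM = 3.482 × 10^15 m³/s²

Convert to SI: a = 667.8 Mm = 6.678e+08 m; r = 578.1 Mm = 5.781e+08 m.
Vis-viva: v = √(GM · (2/r − 1/a)).
2/r − 1/a = 2/5.781e+08 − 1/6.678e+08 = 1.96215e-09 m⁻¹.
v = √(3.482e+15 · 1.96215e-09) m/s ≈ 2614 m/s = 2.614 km/s.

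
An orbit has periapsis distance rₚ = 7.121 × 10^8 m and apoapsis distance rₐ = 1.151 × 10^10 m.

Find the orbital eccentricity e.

e = (rₐ − rₚ) / (rₐ + rₚ).
e = (1.151e+10 − 7.121e+08) / (1.151e+10 + 7.121e+08) = 1.07979e+10 / 1.22221e+10 ≈ 0.8835.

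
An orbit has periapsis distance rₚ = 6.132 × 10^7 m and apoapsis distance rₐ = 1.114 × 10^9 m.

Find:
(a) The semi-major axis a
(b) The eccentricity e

(a) a = (rₚ + rₐ) / 2 = (6.132e+07 + 1.114e+09) / 2 ≈ 5.877e+08 m = 5.877 × 10^8 m.
(b) e = (rₐ − rₚ) / (rₐ + rₚ) = (1.114e+09 − 6.132e+07) / (1.114e+09 + 6.132e+07) ≈ 0.8957.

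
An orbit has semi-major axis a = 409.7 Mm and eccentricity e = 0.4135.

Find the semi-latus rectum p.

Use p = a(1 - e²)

Convert to SI: a = 409.7 Mm = 4.097e+08 m.
p = a (1 − e²).
p = 4.097e+08 · (1 − (0.4135)²) = 4.097e+08 · 0.829018 ≈ 3.396e+08 m = 339.6 Mm.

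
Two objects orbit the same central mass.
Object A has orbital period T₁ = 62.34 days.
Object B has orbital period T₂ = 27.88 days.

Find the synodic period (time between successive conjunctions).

Convert to SI: T₁ = 62.34 days = 5.38618e+06 s; T₂ = 27.88 days = 2.40883e+06 s.
T_syn = |T₁ · T₂ / (T₁ − T₂)|.
T_syn = |5.38618e+06 · 2.40883e+06 / (5.38618e+06 − 2.40883e+06)| s ≈ 4.358e+06 s = 50.44 days.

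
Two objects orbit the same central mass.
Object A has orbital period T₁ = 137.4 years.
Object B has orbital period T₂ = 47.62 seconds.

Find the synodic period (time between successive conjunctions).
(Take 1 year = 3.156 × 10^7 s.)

Convert to SI: T₁ = 137.4 years = 4.33634e+09 s.
T_syn = |T₁ · T₂ / (T₁ − T₂)|.
T_syn = |4.33634e+09 · 47.62 / (4.33634e+09 − 47.62)| s ≈ 47.62 s = 47.62 seconds.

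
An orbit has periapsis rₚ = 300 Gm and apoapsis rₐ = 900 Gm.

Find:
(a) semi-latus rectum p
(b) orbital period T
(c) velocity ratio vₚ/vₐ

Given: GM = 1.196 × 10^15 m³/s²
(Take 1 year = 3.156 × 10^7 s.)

Convert to SI: rₚ = 300 Gm = 3e+11 m; rₐ = 900 Gm = 9e+11 m.
(a) From a = (rₚ + rₐ)/2 = 6e+11 m and e = (rₐ − rₚ)/(rₐ + rₚ) = 0.5, p = a(1 − e²) = 6e+11 · (1 − (0.5)²) ≈ 4.5e+11 m
(b) With a = (rₚ + rₐ)/2 = 6e+11 m, T = 2π √(a³/GM) = 2π √((6e+11)³/1.196e+15) s ≈ 8.444e+10 s
(c) Conservation of angular momentum (rₚvₚ = rₐvₐ) gives vₚ/vₐ = rₐ/rₚ = 9e+11/3e+11 ≈ 3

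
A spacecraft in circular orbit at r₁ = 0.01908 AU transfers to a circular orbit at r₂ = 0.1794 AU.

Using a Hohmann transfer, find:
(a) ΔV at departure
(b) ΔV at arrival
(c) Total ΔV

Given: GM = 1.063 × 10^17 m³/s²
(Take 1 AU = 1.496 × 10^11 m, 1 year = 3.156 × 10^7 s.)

Convert to SI: r₁ = 0.01908 AU = 2.85437e+09 m; r₂ = 0.1794 AU = 2.68382e+10 m.
Transfer semi-major axis: a_t = (r₁ + r₂)/2 = (2.85437e+09 + 2.68382e+10)/2 = 1.48463e+10 m.
Circular speeds: v₁ = √(GM/r₁) = 6102.55 m/s, v₂ = √(GM/r₂) = 1990.17 m/s.
Transfer speeds (vis-viva v² = GM(2/r − 1/a_t)): v₁ᵗ = 8205.02 m/s, v₂ᵗ = 872.641 m/s.
(a) ΔV₁ = |v₁ᵗ − v₁| ≈ 2102 m/s = 0.4435 AU/year.
(b) ΔV₂ = |v₂ − v₂ᵗ| ≈ 1118 m/s = 0.2358 AU/year.
(c) ΔV_total = ΔV₁ + ΔV₂ ≈ 3220 m/s = 0.6793 AU/year.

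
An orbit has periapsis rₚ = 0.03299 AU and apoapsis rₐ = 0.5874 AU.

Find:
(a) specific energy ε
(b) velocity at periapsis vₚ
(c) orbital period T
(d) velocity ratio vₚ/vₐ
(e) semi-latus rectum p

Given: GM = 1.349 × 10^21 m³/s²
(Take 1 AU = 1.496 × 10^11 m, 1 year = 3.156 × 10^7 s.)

Convert to SI: rₚ = 0.03299 AU = 4.9353e+09 m; rₐ = 0.5874 AU = 8.7875e+10 m.
(a) With a = (rₚ + rₐ)/2 = 4.64052e+10 m, ε = −GM/(2a) = −1.349e+21/(2 · 4.64052e+10) J/kg ≈ -1.454e+10 J/kg
(b) With a = (rₚ + rₐ)/2 = 4.64052e+10 m, vₚ = √(GM (2/rₚ − 1/a)) = √(1.349e+21 · (2/4.9353e+09 − 1/4.64052e+10)) m/s ≈ 7.194e+05 m/s
(c) With a = (rₚ + rₐ)/2 = 4.64052e+10 m, T = 2π √(a³/GM) = 2π √((4.64052e+10)³/1.349e+21) s ≈ 1.71e+06 s
(d) Conservation of angular momentum (rₚvₚ = rₐvₐ) gives vₚ/vₐ = rₐ/rₚ = 8.7875e+10/4.9353e+09 ≈ 17.81
(e) From a = (rₚ + rₐ)/2 = 4.64052e+10 m and e = (rₐ − rₚ)/(rₐ + rₚ) = 0.893648, p = a(1 − e²) = 4.64052e+10 · (1 − (0.893648)²) ≈ 9.346e+09 m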